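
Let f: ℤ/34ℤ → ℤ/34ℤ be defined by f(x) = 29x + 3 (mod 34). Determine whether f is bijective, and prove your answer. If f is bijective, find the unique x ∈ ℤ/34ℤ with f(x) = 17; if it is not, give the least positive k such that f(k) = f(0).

4

If f(x_1) = f(x_2), then 29x_1 ≡ 29x_2 (mod 34). Because gcd(29, 34) = 1, we may cancel 29 to get x_1 ≡ x_2 (mod 34).
We now compute 29⁻¹ mod 34 explicitly. Euclid's algorithm: 34 = 1·29 + 5, 29 = 5·5 + 4, 5 = 1·4 + 1; back-substituting gives 1 = 27·29 − 23·34, so 29⁻¹ ≡ 27 (mod 34).
Then y ↦ 27(y − 3) is a two-sided inverse to f, so every y ∈ ℤ/34ℤ has a preimage.
Thus f is bijective.
Since f is bijective, we find f⁻¹(17): we need 29x ≡ 17 − 3 ≡ 14 (mod 34). Using 29⁻¹ = 27: x ≡ 27·14 = 378 = 11·34 + 4, so x = 4.
Check: f(4) = 29·4 + 3 = 119 = 3·34 + 17 ≡ 17 (mod 34).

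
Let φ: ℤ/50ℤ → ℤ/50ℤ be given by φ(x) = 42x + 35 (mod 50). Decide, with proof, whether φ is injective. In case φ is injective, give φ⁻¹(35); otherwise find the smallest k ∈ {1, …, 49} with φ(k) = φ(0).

25

We have gcd(42, 50) = 2 > 1. Taking s = 0 and t = 25: φ(0) = 35 and φ(25) = 42·25 + 35 = 1085 ≡ 35 (mod 50).
So φ(0) = φ(25) while 0 ≠ 25, so φ is not injective.
Since φ is not injective, we find the least positive k with φ(k) = φ(0): this means 42k ≡ 0 (mod 50), i.e. 50 ∣ 42k. Since gcd(42, 50) = 2, dividing through by 2 this holds exactly when 25 ∣ 21k, and as gcd(21, 25) = 1, exactly when 25 ∣ k.
The smallest positive such k is 25.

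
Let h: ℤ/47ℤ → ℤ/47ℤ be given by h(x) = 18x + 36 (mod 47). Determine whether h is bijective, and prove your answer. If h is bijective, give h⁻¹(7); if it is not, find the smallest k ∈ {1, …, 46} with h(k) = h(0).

By definition, injectivity means: for all x_1, x_2 in the domain, h(x_1) = h(x_2) implies x_1 = x_2.
Suppose h(x_1) = h(x_2) in ℤ/47ℤ. Then 18x_1 + 36 ≡ 18x_2 + 36 (mod 47), therefore 18(x_1 − x_2) ≡ 0 (mod 47).
Since gcd(18, 47) = 1, 18 is invertible modulo 47, hence x_1 − x_2 ≡ 0 (mod 47), i.e. x_1 = x_2.
We now compute 18⁻¹ mod 47 explicitly. Euclid's algorithm: 47 = 2·18 + 11, 18 = 1·11 + 7, 11 = 1·7 + 4, 7 = 1·4 + 3, 4 = 1·3 + 1; back-substituting gives 1 = 34·18 − 13·47, so 18⁻¹ ≡ 34 (mod 47).
For any y ∈ ℤ/47ℤ, x = 34(y − 36) mod 47 satisfies h(x) = 18·34(y − 36) + 36 ≡ y (since 18·34 ≡ 1 mod 47). So every y has a preimage.
So h is bijective.
Since h is bijective, we compute h⁻¹(7): solve 18x + 36 ≡ 7 (mod 47), i.e. 18x ≡ 18 (mod 47).
Multiplying by 18⁻¹ = 34 gives x ≡ 34·18 = 612 = 13·47 + 1 ≡ 1 (mod 47).
Check: h(1) = 18·1 + 36 = 54 = 1·47 + 7 ≡ 7 (mod 47).

1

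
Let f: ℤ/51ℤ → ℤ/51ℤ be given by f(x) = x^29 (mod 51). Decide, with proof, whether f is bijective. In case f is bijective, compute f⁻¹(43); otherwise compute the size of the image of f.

25

Computing x^29 mod 51 for each x (by repeated squaring, reducing mod 51 at every step), the values f(0), f(1), …, f(50) are: 0, 1, 32, 12, 4, 20, 27, 40, 26, 42, 28, 41, 48, 13, 5, 36, 16, 17, 18, 49, 29, 21, 37, 44, 6, 43, 8, 45, 7, 14, 30, 22, 2, 33, 34, 35, 15, 46, 38, 3, 10, 23, 9, 25, 11, 24, 31, 47, 39, 19, 50.
Every element of ℤ/51ℤ appears exactly once in this list, so f is a bijection, and in particular bijective.
Since f is bijective, we read off the preimage of 43 from the same table: f(25) = 43, so f⁻¹(43) = 25.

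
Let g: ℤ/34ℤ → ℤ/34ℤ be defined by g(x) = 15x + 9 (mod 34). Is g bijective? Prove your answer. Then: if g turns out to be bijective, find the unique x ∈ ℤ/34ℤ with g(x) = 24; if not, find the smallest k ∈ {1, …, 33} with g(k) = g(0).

If g(a) = g(b), then 15a ≡ 15b (mod 34). Because gcd(15, 34) = 1, we may cancel 15 to get a ≡ b (mod 34).
We now compute 15⁻¹ mod 34 explicitly. Euclid's algorithm: 34 = 2·15 + 4, 15 = 3·4 + 3, 4 = 1·3 + 1; back-substituting gives 1 = 25·15 − 11·34, so 15⁻¹ ≡ 25 (mod 34).
For any y ∈ ℤ/34ℤ, x = 25(y − 9) mod 34 satisfies g(x) = 15·25(y − 9) + 9 ≡ y (since 15·25 ≡ 1 mod 34). So every y has a preimage.
Hence g is bijective.
Since g is bijective, we compute g⁻¹(24): solve 15x + 9 ≡ 24 (mod 34), i.e. 15x ≡ 15 (mod 34).
Multiplying by 15⁻¹ = 25 gives x ≡ 25·15 = 375 = 11·34 + 1 ≡ 1 (mod 34).
Check: g(1) = 15·1 + 9 = 24 ≡ 24 (mod 34).

1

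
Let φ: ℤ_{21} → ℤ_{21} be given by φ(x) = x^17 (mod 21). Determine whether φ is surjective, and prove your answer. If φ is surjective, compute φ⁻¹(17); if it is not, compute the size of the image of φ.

Computing x^17 mod 21 for each x (by repeated squaring, reducing mod 21 at every step), the values φ(0), φ(1), …, φ(20) are: 0, 1, 11, 12, 16, 17, 6, 7, 8, 18, 19, 2, 3, 13, 14, 15, 4, 5, 9, 10, 20.
Every element of ℤ_{21} appears exactly once in this list, so φ is a bijection, and in particular surjective.
Since φ is surjective, we read off the preimage of 17 from the same table: φ(5) = 17, so φ⁻¹(17) = 5.

5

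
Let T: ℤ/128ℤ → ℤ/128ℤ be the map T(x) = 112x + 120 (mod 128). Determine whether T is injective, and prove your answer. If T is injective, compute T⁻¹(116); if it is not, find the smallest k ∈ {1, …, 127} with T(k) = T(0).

We have gcd(112, 128) = 16 > 1. Taking u = 0 and v = 8: T(0) = 120 and T(8) = 112·8 + 120 = 1016 ≡ 120 (mod 128).
So T(0) = T(8) while 0 ≠ 8, thus T is not injective.
Since T is not injective, we find the least positive k with T(k) = T(0): this means 112k ≡ 0 (mod 128), i.e. 128 ∣ 112k. Since gcd(112, 128) = 16, dividing through by 16 this holds exactly when 8 ∣ 7k, and as gcd(7, 8) = 1, exactly when 8 ∣ k.
The smallest positive such k is 8.

8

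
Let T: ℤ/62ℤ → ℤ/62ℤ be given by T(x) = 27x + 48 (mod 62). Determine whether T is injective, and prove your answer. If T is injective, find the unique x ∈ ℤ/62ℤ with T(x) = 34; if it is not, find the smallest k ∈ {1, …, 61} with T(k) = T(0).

If T(a) = T(b), then 27a ≡ 27b (mod 62). Because gcd(27, 62) = 1, we may cancel 27 to get a ≡ b (mod 62).
Thus T is injective.
We now compute 27⁻¹ mod 62 explicitly. Euclid's algorithm: 62 = 2·27 + 8, 27 = 3·8 + 3, 8 = 2·3 + 2, 3 = 1·2 + 1; back-substituting gives 1 = 23·27 − 10·62, so 27⁻¹ ≡ 23 (mod 62).
Since T is injective, we compute T⁻¹(34): solve 27x + 48 ≡ 34 (mod 62), i.e. 27x ≡ 48 (mod 62).
Multiplying by 27⁻¹ = 23 gives x ≡ 23·48 = 1104 = 17·62 + 50 ≡ 50 (mod 62).
Check: T(50) = 27·50 + 48 = 1398 = 22·62 + 34 ≡ 34 (mod 62).

50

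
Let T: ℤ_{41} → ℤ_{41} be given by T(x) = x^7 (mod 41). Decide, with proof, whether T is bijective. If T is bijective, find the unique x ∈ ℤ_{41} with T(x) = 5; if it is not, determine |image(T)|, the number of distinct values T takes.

2

Since 41 is prime, the nonzero elements of ℤ_{41} form a cyclic group of order 40.
As gcd(7, 40) = 1, raising to the 7th power is a bijection on this group: if u^7 ≡ v^7 then (uv^{−1})^7 = 1, and the only element of order dividing gcd(7, 40) = 1 is 1, so u = v.
With T(0) = 0 this makes T injective on all of ℤ_{41}, hence bijective (finite equal-size domain and codomain). In particular T is bijective.
Since T is bijective, we find the preimage of 5. The inverse of x ↦ x^7 on (ℤ_{41})^× is x ↦ x^23, because 7·23 = 161 = 4·40 + 1 ≡ 1 (mod 40) and x^{40} = 1 for x ≠ 0 (Fermat). So T⁻¹(5) = 5^23 mod 41.
Repeated squaring mod 41: 5^1 ≡ 5, 5^2 ≡ 5² = 25, 5^4 ≡ 25² = 625 ≡ 10, 5^8 ≡ 10² = 100 ≡ 18, 5^16 ≡ 18² = 324 ≡ 37. Since 23 = 16 + 4 + 2 + 1, 5^23 ≡ 37·10·25·5: 37·10 = 370 ≡ 1, then 1·25 = 25, then 25·5 = 125 ≡ 2. So 5^23 ≡ 2 (mod 41).
Hence T⁻¹(5) = 2.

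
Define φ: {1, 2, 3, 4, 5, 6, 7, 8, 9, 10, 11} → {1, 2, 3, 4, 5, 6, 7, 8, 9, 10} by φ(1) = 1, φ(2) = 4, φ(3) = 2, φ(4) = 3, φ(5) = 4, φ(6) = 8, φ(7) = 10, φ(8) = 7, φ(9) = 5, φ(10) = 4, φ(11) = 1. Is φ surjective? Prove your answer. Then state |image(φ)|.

8

No element maps to 6, so φ is not surjective.
The image of φ is {1, 2, 3, 4, 5, 7, 8, 10}, which has 8 elements.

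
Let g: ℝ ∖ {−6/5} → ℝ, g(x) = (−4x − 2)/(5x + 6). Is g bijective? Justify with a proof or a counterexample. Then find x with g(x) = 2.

If g(x) = −4/5, cross-multiplying gives 5(−4x − 2) = −4(5x + 6), which simplifies to −10 = −24 — false.  So −4/5 has no preimage and g is not surjective.
Thus g is not bijective.
Solving g(x) = 2: cross-multiplying gives −4x − 2 = 2(5x + 6), which rearranges to −14x = 14, so x = −1.

-1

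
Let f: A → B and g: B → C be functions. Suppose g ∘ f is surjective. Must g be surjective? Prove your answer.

Let c ∈ C. Since g ∘ f is surjective, some a ∈ A has g(f(a)) = c. Then b = f(a) ∈ B satisfies g(b) = c. So g is surjective.

surjective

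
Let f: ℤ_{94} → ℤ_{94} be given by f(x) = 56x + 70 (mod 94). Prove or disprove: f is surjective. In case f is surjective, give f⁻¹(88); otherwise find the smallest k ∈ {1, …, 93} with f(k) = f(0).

47

Since gcd(56, 94) = 2, we have 56x ≡ 0 (mod 2) for all x, so f(x) ≡ 0 (mod 2).
But 1 ≢ 0 (mod 2), so 1 ∈ ℤ_{94} has no preimage. Therefore f is not surjective.
Since f is not surjective, we find the least positive k with f(k) = f(0): this means 56k ≡ 0 (mod 94), i.e. 94 ∣ 56k. Since gcd(56, 94) = 2, dividing through by 2 this holds exactly when 47 ∣ 28k, and as gcd(28, 47) = 1, exactly when 47 ∣ k.
The smallest positive such k is 47.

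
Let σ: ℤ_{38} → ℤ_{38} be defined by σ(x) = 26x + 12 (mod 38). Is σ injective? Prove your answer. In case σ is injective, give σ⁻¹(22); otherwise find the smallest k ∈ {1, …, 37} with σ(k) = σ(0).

We have gcd(26, 38) = 2 > 1. Taking a = 0 and b = 19: σ(0) = 12 and σ(19) = 26·19 + 12 = 506 ≡ 12 (mod 38).
So σ(0) = σ(19) while 0 ≠ 19, thus σ is not injective.
Since σ is not injective, we find the least positive k with σ(k) = σ(0): this means 26k ≡ 0 (mod 38), i.e. 38 ∣ 26k. Since gcd(26, 38) = 2, dividing through by 2 this holds exactly when 19 ∣ 13k, and as gcd(13, 19) = 1, exactly when 19 ∣ k.
The smallest positive such k is 19.

19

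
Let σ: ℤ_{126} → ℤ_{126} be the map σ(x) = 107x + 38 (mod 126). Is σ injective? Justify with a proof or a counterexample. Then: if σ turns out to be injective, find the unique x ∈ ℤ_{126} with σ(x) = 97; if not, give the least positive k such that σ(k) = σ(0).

Suppose σ(u) = σ(v) in ℤ_{126}. Then 107u + 38 ≡ 107v + 38 (mod 126), hence 107(u − v) ≡ 0 (mod 126).
Since gcd(107, 126) = 1, 107 is invertible modulo 126, so u − v ≡ 0 (mod 126), i.e. u = v.
So σ is injective.
We now compute 107⁻¹ mod 126 explicitly. Euclid's algorithm: 126 = 1·107 + 19, 107 = 5·19 + 12, 19 = 1·12 + 7, 12 = 1·7 + 5, 7 = 1·5 + 2, 5 = 2·2 + 1; back-substituting gives 1 = 53·107 − 45·126, so 107⁻¹ ≡ 53 (mod 126).
Since σ is injective, we compute σ⁻¹(97): solve 107x + 38 ≡ 97 (mod 126), i.e. 107x ≡ 59 (mod 126).
Multiplying by 107⁻¹ = 53 gives x ≡ 53·59 = 3127 = 24·126 + 103 ≡ 103 (mod 126).
Check: σ(103) = 107·103 + 38 = 11059 = 87·126 + 97 ≡ 97 (mod 126).

103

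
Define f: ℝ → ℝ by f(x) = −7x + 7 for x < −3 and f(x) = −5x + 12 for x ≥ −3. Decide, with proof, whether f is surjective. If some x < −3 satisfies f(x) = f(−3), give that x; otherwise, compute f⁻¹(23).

Both pieces are strictly decreasing (slopes −7 and −5), so each is injective on its own interval.
The left piece maps (−∞, −3) onto (28, ∞); the right piece maps [−3, ∞) onto (−∞, 27].
The union (28, ∞) ∪ (−∞, 27] omits the interval between 28 and 27; in particular 28 has no preimage. So f is not surjective.
Because the two images are disjoint, no x < −3 has f(x) = f(−3), so we compute f⁻¹(23): 23 lies in (−∞, 27], so solve −5x + 12 = 23: x = (23 − 12)/(−5) = −11/5.

-11/5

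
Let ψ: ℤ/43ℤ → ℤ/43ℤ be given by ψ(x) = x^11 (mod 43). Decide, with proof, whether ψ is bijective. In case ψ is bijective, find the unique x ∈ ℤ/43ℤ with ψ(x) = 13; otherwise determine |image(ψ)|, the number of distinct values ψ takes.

40

Since 43 is prime, the nonzero elements of ℤ/43ℤ form a cyclic group of order 42.
As gcd(11, 42) = 1, raising to the 11th power is a bijection on this group: if u^11 ≡ v^11 then (uv^{−1})^11 = 1, and the only element of order dividing gcd(11, 42) = 1 is 1, so u = v.
With ψ(0) = 0 this makes ψ injective on all of ℤ/43ℤ, hence bijective (finite equal-size domain and codomain). In particular ψ is bijective.
Since ψ is bijective, we find the preimage of 13. The inverse of x ↦ x^11 on (ℤ/43ℤ)^× is x ↦ x^23, because 11·23 = 253 = 6·42 + 1 ≡ 1 (mod 42) and x^{42} = 1 for x ≠ 0 (Fermat). So ψ⁻¹(13) = 13^23 mod 43.
Repeated squaring mod 43: 13^1 ≡ 13, 13^2 ≡ 13² = 169 ≡ 40, 13^4 ≡ 40² = 1600 ≡ 9, 13^8 ≡ 9² = 81 ≡ 38, 13^16 ≡ 38² = 1444 ≡ 25. Since 23 = 16 + 4 + 2 + 1, 13^23 ≡ 25·9·40·13: 25·9 = 225 ≡ 10, then 10·40 = 400 ≡ 13, then 13·13 = 169 ≡ 40. So 13^23 ≡ 40 (mod 43).
Hence ψ⁻¹(13) = 40.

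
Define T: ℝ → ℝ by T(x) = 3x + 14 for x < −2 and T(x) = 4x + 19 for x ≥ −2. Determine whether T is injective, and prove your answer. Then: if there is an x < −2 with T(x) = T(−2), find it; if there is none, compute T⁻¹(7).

Both pieces are strictly increasing (slopes 3 and 4), so each is injective on its own interval.
The left piece maps (−∞, −2) onto (−∞, 8); the right piece maps [−2, ∞) onto [11, ∞).
These images are disjoint, so no value is attained by both pieces. So T is injective.
Because the two images are disjoint, no x < −2 has T(x) = T(−2), so we compute T⁻¹(7): 7 lies in (−∞, 8), so solve 3x + 14 = 7: x = (7 − 14)/3 = −7/3.

-7/3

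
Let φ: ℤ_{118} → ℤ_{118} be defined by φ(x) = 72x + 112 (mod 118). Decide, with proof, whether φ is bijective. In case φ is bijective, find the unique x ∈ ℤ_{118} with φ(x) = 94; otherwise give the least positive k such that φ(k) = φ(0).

We have gcd(72, 118) = 2 > 1. Taking a = 0 and b = 59: φ(0) = 112 and φ(59) = 72·59 + 112 = 4360 ≡ 112 (mod 118).
So φ(0) = φ(59) while 0 ≠ 59, thus φ is not injective, hence not bijective.
Since φ is not bijective, we find the least positive k with φ(k) = φ(0): this means 72k ≡ 0 (mod 118), i.e. 118 ∣ 72k. Since gcd(72, 118) = 2, dividing through by 2 this holds exactly when 59 ∣ 36k, and as gcd(36, 59) = 1, exactly when 59 ∣ k.
The smallest positive such k is 59.

59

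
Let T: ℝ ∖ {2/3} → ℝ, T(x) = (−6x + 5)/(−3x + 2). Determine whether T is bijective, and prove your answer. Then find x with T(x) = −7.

19/27

If T(x) = 2, cross-multiplying gives −3(−6x + 5) = −6(−3x + 2), which simplifies to −15 = −12 — false.  So 2 has no preimage and T is not surjective.
Thus T is not bijective.
Solving T(x) = −7: cross-multiplying gives −6x + 5 = −7(−3x + 2), which rearranges to −27x = −19, so x = 19/27.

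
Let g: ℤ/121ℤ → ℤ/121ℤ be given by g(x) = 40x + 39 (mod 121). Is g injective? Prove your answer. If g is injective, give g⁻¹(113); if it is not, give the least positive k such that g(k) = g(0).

Suppose g(s) = g(t) in ℤ/121ℤ. Then 40s + 39 ≡ 40t + 39 (mod 121), therefore 40(s − t) ≡ 0 (mod 121).
Since gcd(40, 121) = 1, 40 is invertible modulo 121, therefore s − t ≡ 0 (mod 121), i.e. s = t.
So g is injective.
We now compute 40⁻¹ mod 121 explicitly. Euclid's algorithm: 121 = 3·40 + 1; back-substituting gives 1 = 118·40 − 39·121, so 40⁻¹ ≡ 118 (mod 121).
Since g is injective, we find g⁻¹(113): we need 40x ≡ 113 − 39 ≡ 74 (mod 121). Using 40⁻¹ = 118: x ≡ 118·74 = 8732 = 72·121 + 20, so x = 20.
Check: g(20) = 40·20 + 39 = 839 = 6·121 + 113 ≡ 113 (mod 121).

20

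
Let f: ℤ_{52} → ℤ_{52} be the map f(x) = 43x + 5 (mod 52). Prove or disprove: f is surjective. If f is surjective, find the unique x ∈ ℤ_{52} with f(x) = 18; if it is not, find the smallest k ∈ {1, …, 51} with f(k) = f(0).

39

Since gcd(43, 52) = 1, 43 is invertible modulo 52. Euclid's algorithm: 52 = 1·43 + 9, 43 = 4·9 + 7, 9 = 1·7 + 2, 7 = 3·2 + 1; back-substituting gives 1 = 23·43 − 19·52, so 43⁻¹ ≡ 23 (mod 52).
For any y ∈ ℤ_{52}, x = 23(y − 5) mod 52 satisfies f(x) = 43·23(y − 5) + 5 ≡ y (since 43·23 ≡ 1 mod 52). So every y has a preimage.
Therefore f is surjective.
Since f is surjective, we compute f⁻¹(18): solve 43x + 5 ≡ 18 (mod 52), i.e. 43x ≡ 13 (mod 52).
Multiplying by 43⁻¹ = 23 gives x ≡ 23·13 = 299 = 5·52 + 39 ≡ 39 (mod 52).
Check: f(39) = 43·39 + 5 = 1682 = 32·52 + 18 ≡ 18 (mod 52).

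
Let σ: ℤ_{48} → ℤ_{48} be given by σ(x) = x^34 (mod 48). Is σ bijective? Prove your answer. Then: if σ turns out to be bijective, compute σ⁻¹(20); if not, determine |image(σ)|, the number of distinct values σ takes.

σ(2): Repeated squaring mod 48: 2^1 ≡ 2, 2^2 ≡ 2² = 4, 2^4 ≡ 4² = 16, 2^8 ≡ 16² = 256 ≡ 16, 2^16 ≡ 16² = 256 ≡ 16, 2^32 ≡ 16² = 256 ≡ 16. Since 34 = 32 + 2, 2^34 ≡ 16·4: 16·4 = 64 ≡ 16. So 2^34 ≡ 16 (mod 48).
σ(4): Repeated squaring mod 48: 4^1 ≡ 4, 4^2 ≡ 4² = 16, 4^4 ≡ 16² = 256 ≡ 16, 4^8 ≡ 16² = 256 ≡ 16, 4^16 ≡ 16² = 256 ≡ 16, 4^32 ≡ 16² = 256 ≡ 16. Since 34 = 32 + 2, 4^34 ≡ 16·16: 16·16 = 256 ≡ 16. So 4^34 ≡ 16 (mod 48).
So σ(2) = σ(4) = 16 while 2 ≠ 4, hence σ is not injective, hence not bijective.
Since σ is not bijective, we determine |image(σ)|. Computing x^34 mod 48 for each x (by repeated squaring, reducing mod 48 at every step), the values σ(0), σ(1), …, σ(47) are: 0, 1, 16, 9, 16, 25, 0, 1, 16, 33, 16, 25, 0, 25, 16, 33, 16, 1, 0, 25, 16, 9, 16, 1, 0, 1, 16, 9, 16, 25, 0, 1, 16, 33, 16, 25, 0, 25, 16, 33, 16, 1, 0, 25, 16, 9, 16, 1.
The distinct values are {0, 1, 9, 16, 25, 33}; there are 6 of them.

6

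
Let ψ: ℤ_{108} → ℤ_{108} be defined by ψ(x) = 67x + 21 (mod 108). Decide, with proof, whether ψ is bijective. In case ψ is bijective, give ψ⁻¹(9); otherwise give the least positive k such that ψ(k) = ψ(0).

Suppose ψ(x_1) = ψ(x_2) in ℤ_{108}. Then 67x_1 + 21 ≡ 67x_2 + 21 (mod 108), thus 67(x_1 − x_2) ≡ 0 (mod 108).
Since gcd(67, 108) = 1, 67 is invertible modulo 108, therefore x_1 − x_2 ≡ 0 (mod 108), i.e. x_1 = x_2.
We now compute 67⁻¹ mod 108 explicitly. Euclid's algorithm: 108 = 1·67 + 41, 67 = 1·41 + 26, 41 = 1·26 + 15, 26 = 1·15 + 11, 15 = 1·11 + 4, 11 = 2·4 + 3, 4 = 1·3 + 1; back-substituting gives 1 = 79·67 − 49·108, so 67⁻¹ ≡ 79 (mod 108).
Then y ↦ 79(y − 21) is a two-sided inverse to ψ, so every y ∈ ℤ_{108} has a preimage.
Therefore ψ is bijective.
Since ψ is bijective, we compute ψ⁻¹(9): solve 67x + 21 ≡ 9 (mod 108), i.e. 67x ≡ 96 (mod 108).
Multiplying by 67⁻¹ = 79 gives x ≡ 79·96 = 7584 = 70·108 + 24 ≡ 24 (mod 108).
Check: ψ(24) = 67·24 + 21 = 1629 = 15·108 + 9 ≡ 9 (mod 108).

24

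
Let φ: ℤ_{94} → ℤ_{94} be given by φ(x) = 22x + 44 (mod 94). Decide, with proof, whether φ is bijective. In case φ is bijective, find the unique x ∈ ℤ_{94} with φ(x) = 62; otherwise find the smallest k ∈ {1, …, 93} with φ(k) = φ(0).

47

We have gcd(22, 94) = 2 > 1. Taking u = 0 and v = 47: φ(0) = 44 and φ(47) = 22·47 + 44 = 1078 ≡ 44 (mod 94).
So φ(0) = φ(47) while 0 ≠ 47, so φ is not injective, hence not bijective.
Since φ is not bijective, we find the least positive k with φ(k) = φ(0): this means 22k ≡ 0 (mod 94), i.e. 94 ∣ 22k. Since gcd(22, 94) = 2, dividing through by 2 this holds exactly when 47 ∣ 11k, and as gcd(11, 47) = 1, exactly when 47 ∣ k.
The smallest positive such k is 47.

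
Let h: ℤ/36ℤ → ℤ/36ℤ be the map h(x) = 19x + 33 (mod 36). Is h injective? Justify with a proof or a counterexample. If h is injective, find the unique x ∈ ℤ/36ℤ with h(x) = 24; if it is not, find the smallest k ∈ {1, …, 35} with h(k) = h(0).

By definition, h is injective when h(a) = h(b) forces a = b.
Suppose h(a) = h(b) in ℤ/36ℤ. Then 19a + 33 ≡ 19b + 33 (mod 36), so 19(a − b) ≡ 0 (mod 36).
Since gcd(19, 36) = 1, 19 is invertible modulo 36, so a − b ≡ 0 (mod 36), i.e. a = b.
Hence h is injective.
We now compute 19⁻¹ mod 36 explicitly. Euclid's algorithm: 36 = 1·19 + 17, 19 = 1·17 + 2, 17 = 8·2 + 1; back-substituting gives 1 = 19·19 − 10·36, so 19⁻¹ ≡ 19 (mod 36).
Since h is injective, we compute h⁻¹(24): solve 19x + 33 ≡ 24 (mod 36), i.e. 19x ≡ 27 (mod 36).
Multiplying by 19⁻¹ = 19 gives x ≡ 19·27 = 513 = 14·36 + 9 ≡ 9 (mod 36).
Check: h(9) = 19·9 + 33 = 204 = 5·36 + 24 ≡ 24 (mod 36).

9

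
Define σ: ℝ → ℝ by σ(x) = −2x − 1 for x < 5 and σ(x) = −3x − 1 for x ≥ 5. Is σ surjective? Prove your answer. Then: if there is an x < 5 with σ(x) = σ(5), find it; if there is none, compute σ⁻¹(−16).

Both pieces are strictly decreasing (slopes −2 and −3), so each is injective on its own interval.
The left piece maps (−∞, 5) onto (−11, ∞); the right piece maps [5, ∞) onto (−∞, −16].
The union (−11, ∞) ∪ (−∞, −16] omits the interval between −11 and −16; in particular −11 has no preimage. So σ is not surjective.
Because the two images are disjoint, no x < 5 has σ(x) = σ(5), so we compute σ⁻¹(−16): −16 lies in (−∞, −16], so solve −3x − 1 = −16: x = (−16 + 1)/(−3) = 5.

5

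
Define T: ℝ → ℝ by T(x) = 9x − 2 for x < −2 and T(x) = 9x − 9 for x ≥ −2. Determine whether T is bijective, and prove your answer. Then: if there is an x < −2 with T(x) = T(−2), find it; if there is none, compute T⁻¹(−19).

Both pieces are strictly increasing (slopes 9 and 9), so each is injective on its own interval.
The left piece maps (−∞, −2) onto (−∞, −20); the right piece maps [−2, ∞) onto [−27, ∞).
These images overlap. In particular T(−2) = −27 (right piece), and solving 9x − 2 = −27 on the left piece gives x = −25/9 < −2.
So T(−25/9) = T(−2) with −25/9 ≠ −2, and T is not injective, hence not bijective. This x = −25/9 is the requested value below −2.

-25/9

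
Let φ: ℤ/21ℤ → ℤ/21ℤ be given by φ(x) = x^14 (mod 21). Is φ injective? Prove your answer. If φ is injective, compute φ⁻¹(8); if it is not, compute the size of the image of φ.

φ(2): Repeated squaring mod 21: 2^1 ≡ 2, 2^2 ≡ 2² = 4, 2^4 ≡ 4² = 16, 2^8 ≡ 16² = 256 ≡ 4. Since 14 = 8 + 4 + 2, 2^14 ≡ 4·16·4: 4·16 = 64 ≡ 1, then 1·4 = 4. So 2^14 ≡ 4 (mod 21).
φ(5): Repeated squaring mod 21: 5^1 ≡ 5, 5^2 ≡ 5² = 25 ≡ 4, 5^4 ≡ 4² = 16, 5^8 ≡ 16² = 256 ≡ 4. Since 14 = 8 + 4 + 2, 5^14 ≡ 4·16·4: 4·16 = 64 ≡ 1, then 1·4 = 4. So 5^14 ≡ 4 (mod 21).
So φ(2) = φ(5) = 4 while 2 ≠ 5, so φ is not injective.
Since φ is not injective, we determine |image(φ)|. Computing x^14 mod 21 for each x (by repeated squaring, reducing mod 21 at every step), the values φ(0), φ(1), …, φ(20) are: 0, 1, 4, 9, 16, 4, 15, 7, 1, 18, 16, 16, 18, 1, 7, 15, 4, 16, 9, 4, 1.
The distinct values are {0, 1, 4, 7, 9, 15, 16, 18}; there are 8 of them.

8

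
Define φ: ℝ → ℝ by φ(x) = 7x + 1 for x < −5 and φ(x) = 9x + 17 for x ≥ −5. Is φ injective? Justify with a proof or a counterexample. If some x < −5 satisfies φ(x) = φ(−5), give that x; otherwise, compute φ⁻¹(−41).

-6

Both pieces are strictly increasing (slopes 7 and 9), so each is injective on its own interval.
The left piece maps (−∞, −5) onto (−∞, −34); the right piece maps [−5, ∞) onto [−28, ∞).
These images are disjoint, so no value is attained by both pieces. Thus φ is injective.
Because the two images are disjoint, no x < −5 has φ(x) = φ(−5), so we compute φ⁻¹(−41): −41 lies in (−∞, −34), so solve 7x + 1 = −41: x = (−41 − 1)/7 = −6.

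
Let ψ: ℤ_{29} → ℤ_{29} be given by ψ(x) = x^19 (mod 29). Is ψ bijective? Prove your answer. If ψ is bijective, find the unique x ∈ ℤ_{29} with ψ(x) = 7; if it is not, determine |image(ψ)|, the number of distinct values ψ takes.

24

Since 29 is prime, the nonzero elements of ℤ_{29} form a cyclic group of order 28.
As gcd(19, 28) = 1, raising to the 19th power is a bijection on this group: if s^19 ≡ t^19 then (st^{−1})^19 = 1, and the only element of order dividing gcd(19, 28) = 1 is 1, so s = t.
With ψ(0) = 0 this makes ψ injective on all of ℤ_{29}, hence bijective (finite equal-size domain and codomain). In particular ψ is bijective.
Since ψ is bijective, we find the preimage of 7. The inverse of x ↦ x^19 on (ℤ_{29})^× is x ↦ x^3, because 19·3 = 57 = 2·28 + 1 ≡ 1 (mod 28) and x^{28} = 1 for x ≠ 0 (Fermat). So ψ⁻¹(7) = 7^3 mod 29.
Repeated squaring mod 29: 7^1 ≡ 7, 7^2 ≡ 7² = 49 ≡ 20. Since 3 = 2 + 1, 7^3 ≡ 20·7: 20·7 = 140 ≡ 24. So 7^3 ≡ 24 (mod 29).
Hence ψ⁻¹(7) = 24.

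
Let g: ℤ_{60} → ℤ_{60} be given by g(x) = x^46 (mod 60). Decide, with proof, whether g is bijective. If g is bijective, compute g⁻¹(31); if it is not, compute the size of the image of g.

12

g(2): Repeated squaring mod 60: 2^1 ≡ 2, 2^2 ≡ 2² = 4, 2^4 ≡ 4² = 16, 2^8 ≡ 16² = 256 ≡ 16, 2^16 ≡ 16² = 256 ≡ 16, 2^32 ≡ 16² = 256 ≡ 16. Since 46 = 32 + 8 + 4 + 2, 2^46 ≡ 16·16·16·4: 16·16 = 256 ≡ 16, then 16·16 = 256 ≡ 16, then 16·4 = 64 ≡ 4. So 2^46 ≡ 4 (mod 60).
g(8): Repeated squaring mod 60: 8^1 ≡ 8, 8^2 ≡ 8² = 64 ≡ 4, 8^4 ≡ 4² = 16, 8^8 ≡ 16² = 256 ≡ 16, 8^16 ≡ 16² = 256 ≡ 16, 8^32 ≡ 16² = 256 ≡ 16. Since 46 = 32 + 8 + 4 + 2, 8^46 ≡ 16·16·16·4: 16·16 = 256 ≡ 16, then 16·16 = 256 ≡ 16, then 16·4 = 64 ≡ 4. So 8^46 ≡ 4 (mod 60).
So g(2) = g(8) = 4 while 2 ≠ 8, therefore g is not injective, hence not bijective.
Since g is not bijective, we determine |image(g)|. Computing x^46 mod 60 for each x (by repeated squaring, reducing mod 60 at every step), the values g(0), g(1), …, g(59) are: 0, 1, 4, 9, 16, 25, 36, 49, 4, 21, 40, 1, 24, 49, 16, 45, 16, 49, 24, 1, 40, 21, 4, 49, 36, 25, 16, 9, 4, 1, 0, 1, 4, 9, 16, 25, 36, 49, 4, 21, 40, 1, 24, 49, 16, 45, 16, 49, 24, 1, 40, 21, 4, 49, 36, 25, 16, 9, 4, 1.
The distinct values are {0, 1, 4, 9, 16, 21, 24, 25, 36, 40, 45, 49}; there are 12 of them.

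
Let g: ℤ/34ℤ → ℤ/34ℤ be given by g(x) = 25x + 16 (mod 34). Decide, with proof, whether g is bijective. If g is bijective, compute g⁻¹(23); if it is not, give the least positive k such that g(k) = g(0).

3

Suppose g(a) = g(b) in ℤ/34ℤ. Then 25a + 16 ≡ 25b + 16 (mod 34), therefore 25(a − b) ≡ 0 (mod 34).
Since gcd(25, 34) = 1, 25 is invertible modulo 34, hence a − b ≡ 0 (mod 34), i.e. a = b.
We now compute 25⁻¹ mod 34 explicitly. Euclid's algorithm: 34 = 1·25 + 9, 25 = 2·9 + 7, 9 = 1·7 + 2, 7 = 3·2 + 1; back-substituting gives 1 = 15·25 − 11·34, so 25⁻¹ ≡ 15 (mod 34).
For any y ∈ ℤ/34ℤ, x = 15(y − 16) mod 34 satisfies g(x) = 25·15(y − 16) + 16 ≡ y (since 25·15 ≡ 1 mod 34). So every y has a preimage.
Hence g is bijective.
Since g is bijective, we compute g⁻¹(23): solve 25x + 16 ≡ 23 (mod 34), i.e. 25x ≡ 7 (mod 34).
Multiplying by 25⁻¹ = 15 gives x ≡ 15·7 = 105 = 3·34 + 3 ≡ 3 (mod 34).
Check: g(3) = 25·3 + 16 = 91 = 2·34 + 23 ≡ 23 (mod 34).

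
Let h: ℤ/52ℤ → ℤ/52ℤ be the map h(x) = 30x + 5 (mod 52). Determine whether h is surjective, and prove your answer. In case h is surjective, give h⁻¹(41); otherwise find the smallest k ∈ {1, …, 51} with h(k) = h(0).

26

Recall: h is surjective if every y in the codomain equals h(x) for some x in the domain.
Since gcd(30, 52) = 2, we have 30x ≡ 0 (mod 2) for all x, so h(x) ≡ 1 (mod 2).
But 0 ≢ 1 (mod 2), so 0 ∈ ℤ/52ℤ has no preimage. Therefore h is not surjective.
Since h is not surjective, we find the least positive k with h(k) = h(0): this means 30k ≡ 0 (mod 52), i.e. 52 ∣ 30k. Since gcd(30, 52) = 2, dividing through by 2 this holds exactly when 26 ∣ 15k, and as gcd(15, 26) = 1, exactly when 26 ∣ k.
The smallest positive such k is 26.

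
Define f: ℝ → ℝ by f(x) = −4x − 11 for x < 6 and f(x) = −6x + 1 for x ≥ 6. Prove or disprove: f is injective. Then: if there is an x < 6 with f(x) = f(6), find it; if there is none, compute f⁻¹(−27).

Both pieces are strictly decreasing (slopes −4 and −6), so each is injective on its own interval.
The left piece maps (−∞, 6) onto (−35, ∞); the right piece maps [6, ∞) onto (−∞, −35].
These images are disjoint, so no value is attained by both pieces. Hence f is injective.
Because the two images are disjoint, no x < 6 has f(x) = f(6), so we compute f⁻¹(−27): −27 lies in (−35, ∞), so solve −4x − 11 = −27: x = (−27 + 11)/(−4) = 4.

4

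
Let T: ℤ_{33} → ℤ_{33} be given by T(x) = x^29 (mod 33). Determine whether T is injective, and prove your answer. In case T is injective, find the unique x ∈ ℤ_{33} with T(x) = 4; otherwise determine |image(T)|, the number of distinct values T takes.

Computing x^29 mod 33 for each x (by repeated squaring, reducing mod 33 at every step), the values T(0), T(1), …, T(32) are: 0, 1, 17, 15, 25, 20, 24, 19, 29, 27, 10, 11, 12, 28, 26, 3, 31, 2, 30, 7, 5, 21, 22, 23, 6, 4, 14, 9, 13, 8, 18, 16, 32.
Every element of ℤ_{33} appears exactly once in this list, so T is a bijection, and in particular injective.
Since T is injective, we read off the preimage of 4 from the same table: T(25) = 4, so T⁻¹(4) = 25.

25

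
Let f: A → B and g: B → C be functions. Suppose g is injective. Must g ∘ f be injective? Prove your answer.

No. Take A = {1, 2}, B = C = {1, 2, 3}, f(1) = f(2) = 1, and g = identity (injective).
Then (g ∘ f)(1) = (g ∘ f)(2) = 1 with 1 ≠ 2, so g ∘ f is not injective.

not injective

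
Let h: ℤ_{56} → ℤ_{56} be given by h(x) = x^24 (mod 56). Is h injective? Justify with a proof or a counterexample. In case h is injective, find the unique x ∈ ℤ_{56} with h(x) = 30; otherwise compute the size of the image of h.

h(1) = 1^24 = 1.
h(3): Repeated squaring mod 56: 3^1 ≡ 3, 3^2 ≡ 3² = 9, 3^4 ≡ 9² = 81 ≡ 25, 3^8 ≡ 25² = 625 ≡ 9, 3^16 ≡ 9² = 81 ≡ 25. Since 24 = 16 + 8, 3^24 ≡ 25·9: 25·9 = 225 ≡ 1. So 3^24 ≡ 1 (mod 56).
So h(1) = h(3) = 1 while 1 ≠ 3, hence h is not injective.
Since h is not injective, we determine |image(h)|. Computing x^24 mod 56 for each x (by repeated squaring, reducing mod 56 at every step), the values h(0), h(1), …, h(55) are: 0, 1, 8, 1, 8, 1, 8, 49, 8, 1, 8, 1, 8, 1, 0, 1, 8, 1, 8, 1, 8, 49, 8, 1, 8, 1, 8, 1, 0, 1, 8, 1, 8, 1, 8, 49, 8, 1, 8, 1, 8, 1, 0, 1, 8, 1, 8, 1, 8, 49, 8, 1, 8, 1, 8, 1.
The distinct values are {0, 1, 8, 49}; there are 4 of them.

4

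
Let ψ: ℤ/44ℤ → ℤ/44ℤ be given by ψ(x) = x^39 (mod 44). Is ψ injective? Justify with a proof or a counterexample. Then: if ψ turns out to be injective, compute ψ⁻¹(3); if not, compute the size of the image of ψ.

ψ(0) = 0^39 = 0.
ψ(22): Repeated squaring mod 44: 22^1 ≡ 22, 22^2 ≡ 22² = 484 ≡ 0, 22^4 ≡ 0² = 0, 22^8 ≡ 0² = 0, 22^16 ≡ 0² = 0, 22^32 ≡ 0² = 0. Since 39 = 32 + 4 + 2 + 1, 22^39 ≡ 0·0·0·22: 0·0 = 0, then 0·0 = 0, then 0·22 = 0. So 22^39 ≡ 0 (mod 44).
So ψ(0) = ψ(22) = 0 while 0 ≠ 22, hence ψ is not injective.
Since ψ is not injective, we determine |image(ψ)|. Computing x^39 mod 44 for each x (by repeated squaring, reducing mod 44 at every step), the values ψ(0), ψ(1), …, ψ(43) are: 0, 1, 28, 15, 36, 9, 24, 19, 40, 5, 32, 11, 12, 17, 4, 3, 20, 13, 8, 7, 16, 21, 0, 23, 28, 37, 36, 31, 24, 41, 40, 27, 32, 33, 12, 39, 4, 25, 20, 35, 8, 29, 16, 43.
The distinct values are {0, 1, 3, 4, 5, 7, 8, 9, 11, 12, 13, 15, 16, 17, 19, 20, 21, 23, 24, 25, 27, 28, 29, 31, 32, 33, 35, 36, 37, 39, 40, 41, 43}; there are 33 of them.

33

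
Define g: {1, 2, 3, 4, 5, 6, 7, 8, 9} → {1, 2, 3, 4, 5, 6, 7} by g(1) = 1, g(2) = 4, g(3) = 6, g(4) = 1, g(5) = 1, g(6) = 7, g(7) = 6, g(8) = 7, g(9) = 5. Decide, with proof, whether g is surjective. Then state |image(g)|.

No element maps to 2, so g is not surjective.
The image of g is {1, 4, 5, 6, 7}, which has 5 elements.

5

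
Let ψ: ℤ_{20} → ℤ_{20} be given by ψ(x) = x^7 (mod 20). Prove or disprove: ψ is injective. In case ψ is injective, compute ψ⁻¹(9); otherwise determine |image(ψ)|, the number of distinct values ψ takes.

15

ψ(0) = 0^7 = 0.
ψ(10): Repeated squaring mod 20: 10^1 ≡ 10, 10^2 ≡ 10² = 100 ≡ 0, 10^4 ≡ 0² = 0. Since 7 = 4 + 2 + 1, 10^7 ≡ 0·0·10: 0·0 = 0, then 0·10 = 0. So 10^7 ≡ 0 (mod 20).
So ψ(0) = ψ(10) = 0 while 0 ≠ 10, hence ψ is not injective.
Since ψ is not injective, we determine |image(ψ)|. Computing x^7 mod 20 for each x (by repeated squaring, reducing mod 20 at every step), the values ψ(0), ψ(1), …, ψ(19) are: 0, 1, 8, 7, 4, 5, 16, 3, 12, 9, 0, 11, 8, 17, 4, 15, 16, 13, 12, 19.
The distinct values are {0, 1, 3, 4, 5, 7, 8, 9, 11, 12, 13, 15, 16, 17, 19}; there are 15 of them.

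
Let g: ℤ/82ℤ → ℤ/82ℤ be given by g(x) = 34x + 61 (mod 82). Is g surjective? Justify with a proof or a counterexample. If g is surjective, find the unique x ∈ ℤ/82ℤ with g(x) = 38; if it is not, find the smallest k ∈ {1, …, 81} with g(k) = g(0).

41

By definition, surjectivity means every element of the codomain has a preimage under g.
Since gcd(34, 82) = 2, we have 34x ≡ 0 (mod 2) for all x, so g(x) ≡ 1 (mod 2).
But 0 ≢ 1 (mod 2), so 0 ∈ ℤ/82ℤ has no preimage. Hence g is not surjective.
Since g is not surjective, we find the least positive k with g(k) = g(0): this means 34k ≡ 0 (mod 82), i.e. 82 ∣ 34k. Since gcd(34, 82) = 2, dividing through by 2 this holds exactly when 41 ∣ 17k, and as gcd(17, 41) = 1, exactly when 41 ∣ k.
The smallest positive such k is 41.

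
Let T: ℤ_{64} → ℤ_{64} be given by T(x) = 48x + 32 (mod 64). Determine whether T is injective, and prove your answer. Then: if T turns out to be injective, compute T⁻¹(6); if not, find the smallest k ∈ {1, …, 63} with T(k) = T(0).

4

We have gcd(48, 64) = 16 > 1. Taking a = 0 and b = 4: T(0) = 32 and T(4) = 48·4 + 32 = 224 ≡ 32 (mod 64).
So T(0) = T(4) while 0 ≠ 4, therefore T is not injective.
Since T is not injective, we find the least positive k with T(k) = T(0): this means 48k ≡ 0 (mod 64), i.e. 64 ∣ 48k. Since gcd(48, 64) = 16, dividing through by 16 this holds exactly when 4 ∣ 3k, and as gcd(3, 4) = 1, exactly when 4 ∣ k.
The smallest positive such k is 4.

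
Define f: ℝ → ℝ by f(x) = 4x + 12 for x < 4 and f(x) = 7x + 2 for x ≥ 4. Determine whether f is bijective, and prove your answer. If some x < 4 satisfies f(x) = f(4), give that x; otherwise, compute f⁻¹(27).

Both pieces are strictly increasing (slopes 4 and 7), so each is injective on its own interval.
The left piece maps (−∞, 4) onto (−∞, 28); the right piece maps [4, ∞) onto [30, ∞).
The images leave a gap (28 has no preimage), so f is not surjective, hence not bijective.
Because the two images are disjoint, no x < 4 has f(x) = f(4), so we compute f⁻¹(27): 27 lies in (−∞, 28), so solve 4x + 12 = 27: x = (27 − 12)/4 = 15/4.

15/4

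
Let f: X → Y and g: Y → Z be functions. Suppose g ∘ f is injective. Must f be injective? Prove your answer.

injective

Suppose f(s) = f(t). Applying g: (g ∘ f)(s) = (g ∘ f)(t). Since g ∘ f is injective, s = t. Thus f is injective.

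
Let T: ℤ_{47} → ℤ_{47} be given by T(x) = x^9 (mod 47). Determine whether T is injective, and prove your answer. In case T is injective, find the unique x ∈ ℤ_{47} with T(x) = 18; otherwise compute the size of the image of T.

Since 47 is prime, the nonzero elements of ℤ_{47} form a cyclic group of order 46.
As gcd(9, 46) = 1, raising to the 9th power is a bijection on this group: if u^9 ≡ v^9 then (uv^{−1})^9 = 1, and the only element of order dividing gcd(9, 46) = 1 is 1, so u = v.
With T(0) = 0 this makes T injective on all of ℤ_{47}, hence bijective (finite equal-size domain and codomain). In particular T is injective.
Since T is injective, we find the preimage of 18. The inverse of x ↦ x^9 on (ℤ_{47})^× is x ↦ x^41, because 9·41 = 369 = 8·46 + 1 ≡ 1 (mod 46) and x^{46} = 1 for x ≠ 0 (Fermat). So T⁻¹(18) = 18^41 mod 47.
Repeated squaring mod 47: 18^1 ≡ 18, 18^2 ≡ 18² = 324 ≡ 42, 18^4 ≡ 42² = 1764 ≡ 25, 18^8 ≡ 25² = 625 ≡ 14, 18^16 ≡ 14² = 196 ≡ 8, 18^32 ≡ 8² = 64 ≡ 17. Since 41 = 32 + 8 + 1, 18^41 ≡ 17·14·18: 17·14 = 238 ≡ 3, then 3·18 = 54 ≡ 7. So 18^41 ≡ 7 (mod 47).
Hence T⁻¹(18) = 7.

7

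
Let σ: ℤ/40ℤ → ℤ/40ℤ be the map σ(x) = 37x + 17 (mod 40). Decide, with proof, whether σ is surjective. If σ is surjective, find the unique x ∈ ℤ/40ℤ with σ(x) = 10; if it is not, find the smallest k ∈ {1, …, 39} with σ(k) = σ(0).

Since gcd(37, 40) = 1, 37 is invertible modulo 40. Euclid's algorithm: 40 = 1·37 + 3, 37 = 12·3 + 1; back-substituting gives 1 = 13·37 − 12·40, so 37⁻¹ ≡ 13 (mod 40).
For any y ∈ ℤ/40ℤ, x = 13(y − 17) mod 40 satisfies σ(x) = 37·13(y − 17) + 17 ≡ y (since 37·13 ≡ 1 mod 40). So every y has a preimage.
Thus σ is surjective.
Since σ is surjective, we compute σ⁻¹(10): solve 37x + 17 ≡ 10 (mod 40), i.e. 37x ≡ 33 (mod 40).
Multiplying by 37⁻¹ = 13 gives x ≡ 13·33 = 429 = 10·40 + 29 ≡ 29 (mod 40).
Check: σ(29) = 37·29 + 17 = 1090 = 27·40 + 10 ≡ 10 (mod 40).

29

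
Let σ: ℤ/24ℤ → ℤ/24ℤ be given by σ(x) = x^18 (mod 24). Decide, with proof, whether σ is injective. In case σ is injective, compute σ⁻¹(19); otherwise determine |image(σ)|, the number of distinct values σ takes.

σ(2): Repeated squaring mod 24: 2^1 ≡ 2, 2^2 ≡ 2² = 4, 2^4 ≡ 4² = 16, 2^8 ≡ 16² = 256 ≡ 16, 2^16 ≡ 16² = 256 ≡ 16. Since 18 = 16 + 2, 2^18 ≡ 16·4: 16·4 = 64 ≡ 16. So 2^18 ≡ 16 (mod 24).
σ(4): Repeated squaring mod 24: 4^1 ≡ 4, 4^2 ≡ 4² = 16, 4^4 ≡ 16² = 256 ≡ 16, 4^8 ≡ 16² = 256 ≡ 16, 4^16 ≡ 16² = 256 ≡ 16. Since 18 = 16 + 2, 4^18 ≡ 16·16: 16·16 = 256 ≡ 16. So 4^18 ≡ 16 (mod 24).
So σ(2) = σ(4) = 16 while 2 ≠ 4, therefore σ is not injective.
Since σ is not injective, we determine |image(σ)|. Computing x^18 mod 24 for each x (by repeated squaring, reducing mod 24 at every step), the values σ(0), σ(1), …, σ(23) are: 0, 1, 16, 9, 16, 1, 0, 1, 16, 9, 16, 1, 0, 1, 16, 9, 16, 1, 0, 1, 16, 9, 16, 1.
The distinct values are {0, 1, 9, 16}; there are 4 of them.

4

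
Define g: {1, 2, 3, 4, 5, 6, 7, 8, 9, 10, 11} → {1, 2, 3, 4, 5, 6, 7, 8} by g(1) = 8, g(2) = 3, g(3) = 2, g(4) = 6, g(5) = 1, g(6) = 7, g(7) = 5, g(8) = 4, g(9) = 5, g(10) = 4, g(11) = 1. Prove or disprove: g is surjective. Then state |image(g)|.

8

Every element of the codomain has a preimage: 1 = g(5), 2 = g(3), 3 = g(2), 4 = g(8), 5 = g(7), 6 = g(4), 7 = g(6), 8 = g(1).
So g is surjective.
The image of g is {1, 2, 3, 4, 5, 6, 7, 8}, which has 8 elements.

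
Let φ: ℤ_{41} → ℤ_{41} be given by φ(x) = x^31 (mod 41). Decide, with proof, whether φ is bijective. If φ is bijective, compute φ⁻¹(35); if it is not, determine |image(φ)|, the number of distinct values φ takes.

28

Since 41 is prime, the nonzero elements of ℤ_{41} form a cyclic group of order 40.
As gcd(31, 40) = 1, raising to the 31st power is a bijection on this group: if s^31 ≡ t^31 then (st^{−1})^31 = 1, and the only element of order dividing gcd(31, 40) = 1 is 1, so s = t.
With φ(0) = 0 this makes φ injective on all of ℤ_{41}, hence bijective (finite equal-size domain and codomain). In particular φ is bijective.
Since φ is bijective, we find the preimage of 35. The inverse of x ↦ x^31 on (ℤ_{41})^× is x ↦ x^31, because 31·31 = 961 = 24·40 + 1 ≡ 1 (mod 40) and x^{40} = 1 for x ≠ 0 (Fermat). So φ⁻¹(35) = 35^31 mod 41.
Repeated squaring mod 41: 35^1 ≡ 35, 35^2 ≡ 35² = 1225 ≡ 36, 35^4 ≡ 36² = 1296 ≡ 25, 35^8 ≡ 25² = 625 ≡ 10, 35^16 ≡ 10² = 100 ≡ 18. Since 31 = 16 + 8 + 4 + 2 + 1, 35^31 ≡ 18·10·25·36·35: 18·10 = 180 ≡ 16, then 16·25 = 400 ≡ 31, then 31·36 = 1116 ≡ 9, then 9·35 = 315 ≡ 28. So 35^31 ≡ 28 (mod 41).
Hence φ⁻¹(35) = 28.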